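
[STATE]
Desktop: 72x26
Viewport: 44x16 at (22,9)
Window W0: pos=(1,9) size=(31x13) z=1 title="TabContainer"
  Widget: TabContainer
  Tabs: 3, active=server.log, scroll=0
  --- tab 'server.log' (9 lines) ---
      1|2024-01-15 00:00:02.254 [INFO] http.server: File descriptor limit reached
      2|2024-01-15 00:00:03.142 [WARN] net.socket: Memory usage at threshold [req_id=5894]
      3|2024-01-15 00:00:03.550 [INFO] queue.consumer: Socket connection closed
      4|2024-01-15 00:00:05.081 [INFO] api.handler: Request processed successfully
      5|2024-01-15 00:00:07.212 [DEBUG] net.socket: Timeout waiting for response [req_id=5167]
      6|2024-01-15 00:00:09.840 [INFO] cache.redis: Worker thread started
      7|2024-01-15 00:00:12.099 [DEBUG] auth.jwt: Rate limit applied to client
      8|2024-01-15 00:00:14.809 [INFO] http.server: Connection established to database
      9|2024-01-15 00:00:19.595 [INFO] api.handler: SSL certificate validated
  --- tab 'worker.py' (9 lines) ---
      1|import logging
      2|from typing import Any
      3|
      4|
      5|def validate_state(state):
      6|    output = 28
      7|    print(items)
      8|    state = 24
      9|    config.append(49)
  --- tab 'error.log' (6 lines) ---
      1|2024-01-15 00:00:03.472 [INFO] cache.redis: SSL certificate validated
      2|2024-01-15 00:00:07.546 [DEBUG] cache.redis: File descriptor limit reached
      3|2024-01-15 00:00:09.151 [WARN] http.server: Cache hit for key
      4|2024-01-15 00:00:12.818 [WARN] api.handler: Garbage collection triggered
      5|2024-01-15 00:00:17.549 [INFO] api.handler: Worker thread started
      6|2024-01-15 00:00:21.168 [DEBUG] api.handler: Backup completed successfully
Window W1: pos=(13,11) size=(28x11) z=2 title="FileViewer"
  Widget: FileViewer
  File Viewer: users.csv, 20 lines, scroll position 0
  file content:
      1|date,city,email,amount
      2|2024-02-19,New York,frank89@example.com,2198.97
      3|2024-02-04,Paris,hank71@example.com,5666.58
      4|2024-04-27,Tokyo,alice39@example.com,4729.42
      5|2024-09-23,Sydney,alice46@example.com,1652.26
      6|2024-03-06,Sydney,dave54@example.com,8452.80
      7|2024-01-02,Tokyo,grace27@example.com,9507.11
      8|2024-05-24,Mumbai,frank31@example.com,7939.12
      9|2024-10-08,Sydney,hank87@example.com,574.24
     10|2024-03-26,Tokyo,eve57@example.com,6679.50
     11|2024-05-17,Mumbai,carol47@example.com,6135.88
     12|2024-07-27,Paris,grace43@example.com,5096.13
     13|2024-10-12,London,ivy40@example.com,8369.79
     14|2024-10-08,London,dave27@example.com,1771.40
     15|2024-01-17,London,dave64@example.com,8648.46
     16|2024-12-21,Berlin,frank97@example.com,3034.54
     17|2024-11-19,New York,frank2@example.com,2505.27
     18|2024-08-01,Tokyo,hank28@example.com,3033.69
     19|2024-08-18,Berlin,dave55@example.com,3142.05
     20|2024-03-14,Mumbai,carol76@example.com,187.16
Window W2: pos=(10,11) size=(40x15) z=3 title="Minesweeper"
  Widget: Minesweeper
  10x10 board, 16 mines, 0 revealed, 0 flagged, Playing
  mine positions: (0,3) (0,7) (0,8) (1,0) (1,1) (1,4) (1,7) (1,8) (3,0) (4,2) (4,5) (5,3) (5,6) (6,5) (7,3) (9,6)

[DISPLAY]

━━━━━━━━━┓                                  
         ┃                                  
━━━━━━━━━━━━━━━━━━━━━━━━━━━┓                
r                          ┃                
───────────────────────────┨                
                           ┃                
                           ┃                
                           ┃                
                           ┃                
                           ┃                
                           ┃                
                           ┃                
                           ┃                
                           ┃                
                           ┃                
                           ┃                


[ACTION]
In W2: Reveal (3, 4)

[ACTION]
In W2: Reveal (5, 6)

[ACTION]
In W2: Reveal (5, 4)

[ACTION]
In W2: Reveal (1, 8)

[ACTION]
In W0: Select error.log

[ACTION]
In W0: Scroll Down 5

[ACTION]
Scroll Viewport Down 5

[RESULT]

         ┃                                  
━━━━━━━━━━━━━━━━━━━━━━━━━━━┓                
r                          ┃                
───────────────────────────┨                
                           ┃                
                           ┃                
                           ┃                
                           ┃                
                           ┃                
                           ┃                
                           ┃                
                           ┃                
                           ┃                
                           ┃                
                           ┃                
━━━━━━━━━━━━━━━━━━━━━━━━━━━┛                


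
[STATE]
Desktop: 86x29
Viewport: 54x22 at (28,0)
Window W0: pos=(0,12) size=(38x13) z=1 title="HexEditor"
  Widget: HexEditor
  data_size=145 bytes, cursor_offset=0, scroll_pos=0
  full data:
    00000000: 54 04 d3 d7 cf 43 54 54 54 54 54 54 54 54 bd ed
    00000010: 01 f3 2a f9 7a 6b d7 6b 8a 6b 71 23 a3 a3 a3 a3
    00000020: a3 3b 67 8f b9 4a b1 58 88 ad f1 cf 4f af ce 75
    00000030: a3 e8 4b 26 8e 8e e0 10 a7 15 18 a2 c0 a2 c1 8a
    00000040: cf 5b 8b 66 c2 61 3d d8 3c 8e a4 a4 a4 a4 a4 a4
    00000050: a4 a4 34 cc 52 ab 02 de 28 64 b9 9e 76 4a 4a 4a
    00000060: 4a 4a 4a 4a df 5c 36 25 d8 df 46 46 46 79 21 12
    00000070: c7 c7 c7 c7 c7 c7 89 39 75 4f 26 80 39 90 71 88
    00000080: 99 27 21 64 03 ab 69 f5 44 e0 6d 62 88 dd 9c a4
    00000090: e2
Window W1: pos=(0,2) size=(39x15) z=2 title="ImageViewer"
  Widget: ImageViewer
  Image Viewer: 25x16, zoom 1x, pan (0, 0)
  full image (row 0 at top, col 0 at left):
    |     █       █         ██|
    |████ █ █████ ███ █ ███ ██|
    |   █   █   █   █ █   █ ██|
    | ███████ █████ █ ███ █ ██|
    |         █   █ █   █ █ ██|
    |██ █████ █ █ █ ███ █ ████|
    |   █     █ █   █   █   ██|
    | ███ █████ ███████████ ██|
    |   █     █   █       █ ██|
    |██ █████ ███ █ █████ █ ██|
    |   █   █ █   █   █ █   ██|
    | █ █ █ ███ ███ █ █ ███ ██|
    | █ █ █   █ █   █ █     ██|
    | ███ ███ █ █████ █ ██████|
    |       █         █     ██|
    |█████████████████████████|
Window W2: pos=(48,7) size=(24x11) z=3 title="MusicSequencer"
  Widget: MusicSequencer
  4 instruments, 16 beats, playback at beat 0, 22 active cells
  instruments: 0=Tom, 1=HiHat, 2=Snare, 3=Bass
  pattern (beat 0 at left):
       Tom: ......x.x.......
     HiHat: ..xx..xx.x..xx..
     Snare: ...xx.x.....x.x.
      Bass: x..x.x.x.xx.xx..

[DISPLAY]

                                                      
                                                      
━━━━━━━━━━┓                                           
          ┃                                           
──────────┨                                           
          ┃                                           
          ┃                                           
          ┃         ┏━━━━━━━━━━━━━━━━━━━━━━┓          
          ┃         ┃ MusicSequencer       ┃          
          ┃         ┠──────────────────────┨          
          ┃         ┃      ▼123456789012345┃          
          ┃         ┃   Tom······█·█·······┃          
          ┃         ┃ HiHat··██··██·█··██··┃          
          ┃         ┃ Snare···██·█·····█·█·┃          
          ┃         ┃  Bass█··█·█·█·██·██··┃          
          ┃         ┃                      ┃          
━━━━━━━━━━┛         ┃                      ┃          
 b1 58  8┃          ┗━━━━━━━━━━━━━━━━━━━━━━┛          
 e0 10  a┃                                            
 3d d8  3┃                                            
 02 de  2┃                                            
 36 25  d┃                                            


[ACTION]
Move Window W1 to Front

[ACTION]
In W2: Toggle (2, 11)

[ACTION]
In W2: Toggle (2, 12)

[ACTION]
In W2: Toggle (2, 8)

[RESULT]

                                                      
                                                      
━━━━━━━━━━┓                                           
          ┃                                           
──────────┨                                           
          ┃                                           
          ┃                                           
          ┃         ┏━━━━━━━━━━━━━━━━━━━━━━┓          
          ┃         ┃ MusicSequencer       ┃          
          ┃         ┠──────────────────────┨          
          ┃         ┃      ▼123456789012345┃          
          ┃         ┃   Tom······█·█·······┃          
          ┃         ┃ HiHat··██··██·█··██··┃          
          ┃         ┃ Snare···██·█·█··█··█·┃          
          ┃         ┃  Bass█··█·█·█·██·██··┃          
          ┃         ┃                      ┃          
━━━━━━━━━━┛         ┃                      ┃          
 b1 58  8┃          ┗━━━━━━━━━━━━━━━━━━━━━━┛          
 e0 10  a┃                                            
 3d d8  3┃                                            
 02 de  2┃                                            
 36 25  d┃                                            


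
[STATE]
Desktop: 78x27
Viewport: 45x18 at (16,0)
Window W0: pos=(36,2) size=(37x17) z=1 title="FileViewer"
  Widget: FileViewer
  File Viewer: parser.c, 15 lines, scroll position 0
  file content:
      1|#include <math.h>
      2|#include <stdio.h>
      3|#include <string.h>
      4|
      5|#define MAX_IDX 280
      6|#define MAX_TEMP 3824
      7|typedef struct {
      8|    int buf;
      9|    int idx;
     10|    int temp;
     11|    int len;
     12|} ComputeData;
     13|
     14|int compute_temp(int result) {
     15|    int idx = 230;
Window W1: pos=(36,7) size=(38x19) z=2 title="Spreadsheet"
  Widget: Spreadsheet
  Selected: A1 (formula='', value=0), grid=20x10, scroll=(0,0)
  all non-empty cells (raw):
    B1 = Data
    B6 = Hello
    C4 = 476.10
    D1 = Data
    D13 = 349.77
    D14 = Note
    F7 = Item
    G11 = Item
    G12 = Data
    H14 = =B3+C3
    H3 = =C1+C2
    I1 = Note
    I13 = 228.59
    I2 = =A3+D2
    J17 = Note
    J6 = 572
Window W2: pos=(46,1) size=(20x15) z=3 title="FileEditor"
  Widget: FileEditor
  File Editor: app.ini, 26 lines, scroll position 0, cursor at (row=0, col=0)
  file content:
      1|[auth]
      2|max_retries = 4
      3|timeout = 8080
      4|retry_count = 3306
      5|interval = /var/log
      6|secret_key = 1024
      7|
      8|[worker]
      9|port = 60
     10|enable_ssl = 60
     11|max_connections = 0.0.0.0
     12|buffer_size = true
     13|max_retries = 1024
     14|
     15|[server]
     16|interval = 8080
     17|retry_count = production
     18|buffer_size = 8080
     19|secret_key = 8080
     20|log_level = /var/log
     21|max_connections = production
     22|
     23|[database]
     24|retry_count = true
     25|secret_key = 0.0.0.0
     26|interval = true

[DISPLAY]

                                             
                              ┏━━━━━━━━━━━━━━
                    ┏━━━━━━━━━┃ FileEditor   
                    ┃ FileView┠──────────────
                    ┠─────────┃█auth]        
                    ┃#include ┃max_retries = 
                    ┃#include ┃timeout = 8080
                    ┏━━━━━━━━━┃retry_count = 
                    ┃ Spreadsh┃interval = /va
                    ┠─────────┃secret_key = 1
                    ┃A1:      ┃              
                    ┃       A ┃[worker]      
                    ┃---------┃port = 60     
                    ┃  1      ┃enable_ssl = 6
                    ┃  2      ┃max_connection
                    ┃  3      ┗━━━━━━━━━━━━━━
                    ┃  4        0       0  47
                    ┃  5        0       0    


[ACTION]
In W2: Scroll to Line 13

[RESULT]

                                             
                              ┏━━━━━━━━━━━━━━
                    ┏━━━━━━━━━┃ FileEditor   
                    ┃ FileView┠──────────────
                    ┠─────────┃max_retries = 
                    ┃#include ┃              
                    ┃#include ┃[server]      
                    ┏━━━━━━━━━┃interval = 808
                    ┃ Spreadsh┃retry_count = 
                    ┠─────────┃buffer_size = 
                    ┃A1:      ┃secret_key = 8
                    ┃       A ┃log_level = /v
                    ┃---------┃max_connection
                    ┃  1      ┃              
                    ┃  2      ┃[database]    
                    ┃  3      ┗━━━━━━━━━━━━━━
                    ┃  4        0       0  47
                    ┃  5        0       0    


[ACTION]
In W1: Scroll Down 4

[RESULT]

                                             
                              ┏━━━━━━━━━━━━━━
                    ┏━━━━━━━━━┃ FileEditor   
                    ┃ FileView┠──────────────
                    ┠─────────┃max_retries = 
                    ┃#include ┃              
                    ┃#include ┃[server]      
                    ┏━━━━━━━━━┃interval = 808
                    ┃ Spreadsh┃retry_count = 
                    ┠─────────┃buffer_size = 
                    ┃A1:      ┃secret_key = 8
                    ┃       A ┃log_level = /v
                    ┃---------┃max_connection
                    ┃  5      ┃              
                    ┃  6      ┃[database]    
                    ┃  7      ┗━━━━━━━━━━━━━━
                    ┃  8        0       0    
                    ┃  9        0       0    


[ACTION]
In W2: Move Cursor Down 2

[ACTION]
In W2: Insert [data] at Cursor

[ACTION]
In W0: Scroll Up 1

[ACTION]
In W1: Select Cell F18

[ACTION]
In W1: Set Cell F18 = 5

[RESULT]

                                             
                              ┏━━━━━━━━━━━━━━
                    ┏━━━━━━━━━┃ FileEditor   
                    ┃ FileView┠──────────────
                    ┠─────────┃max_retries = 
                    ┃#include ┃              
                    ┃#include ┃[server]      
                    ┏━━━━━━━━━┃interval = 808
                    ┃ Spreadsh┃retry_count = 
                    ┠─────────┃buffer_size = 
                    ┃F18: 5   ┃secret_key = 8
                    ┃       A ┃log_level = /v
                    ┃---------┃max_connection
                    ┃  5      ┃              
                    ┃  6      ┃[database]    
                    ┃  7      ┗━━━━━━━━━━━━━━
                    ┃  8        0       0    
                    ┃  9        0       0    


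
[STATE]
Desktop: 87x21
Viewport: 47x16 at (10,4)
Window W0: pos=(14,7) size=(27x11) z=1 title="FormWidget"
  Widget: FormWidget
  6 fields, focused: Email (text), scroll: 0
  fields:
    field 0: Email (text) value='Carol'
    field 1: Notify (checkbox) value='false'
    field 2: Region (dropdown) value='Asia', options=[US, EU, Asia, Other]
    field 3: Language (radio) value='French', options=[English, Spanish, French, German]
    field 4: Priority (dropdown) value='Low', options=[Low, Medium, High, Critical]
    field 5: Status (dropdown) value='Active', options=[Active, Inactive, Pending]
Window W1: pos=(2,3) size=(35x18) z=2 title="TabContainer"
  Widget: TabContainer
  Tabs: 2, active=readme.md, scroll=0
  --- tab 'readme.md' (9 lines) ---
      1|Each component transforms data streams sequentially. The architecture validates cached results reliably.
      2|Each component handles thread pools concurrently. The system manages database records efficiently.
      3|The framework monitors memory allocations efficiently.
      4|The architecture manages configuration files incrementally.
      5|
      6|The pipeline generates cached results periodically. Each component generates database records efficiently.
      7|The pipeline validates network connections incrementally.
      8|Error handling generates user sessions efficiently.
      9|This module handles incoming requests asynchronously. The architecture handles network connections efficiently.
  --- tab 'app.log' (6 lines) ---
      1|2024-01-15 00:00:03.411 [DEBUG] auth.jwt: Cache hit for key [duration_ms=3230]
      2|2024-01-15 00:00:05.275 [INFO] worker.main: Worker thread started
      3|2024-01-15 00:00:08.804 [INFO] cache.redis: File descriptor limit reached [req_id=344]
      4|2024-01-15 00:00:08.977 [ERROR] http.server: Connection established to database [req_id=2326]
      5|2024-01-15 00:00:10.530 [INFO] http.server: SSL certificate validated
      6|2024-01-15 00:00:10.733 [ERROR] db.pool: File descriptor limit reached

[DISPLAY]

tainer                    ┃                    
──────────────────────────┨                    
.md]│ app.log             ┃                    
──────────────────────────┃━━━┓                
mponent transforms data st┃   ┃                
mponent handles thread poo┃───┨                
mework monitors memory all┃  ]┃                
hitecture manages configur┃   ┃                
                          ┃ ▼]┃                
eline generates cached res┃ish┃                
eline validates network co┃ ▼]┃                
andling generates user ses┃ ▼]┃                
dule handles incoming requ┃   ┃                
                          ┃━━━┛                
                          ┃                    
                          ┃                    


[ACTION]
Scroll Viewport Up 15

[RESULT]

                                               
                                               
                                               
━━━━━━━━━━━━━━━━━━━━━━━━━━┓                    
tainer                    ┃                    
──────────────────────────┨                    
.md]│ app.log             ┃                    
──────────────────────────┃━━━┓                
mponent transforms data st┃   ┃                
mponent handles thread poo┃───┨                
mework monitors memory all┃  ]┃                
hitecture manages configur┃   ┃                
                          ┃ ▼]┃                
eline generates cached res┃ish┃                
eline validates network co┃ ▼]┃                
andling generates user ses┃ ▼]┃                


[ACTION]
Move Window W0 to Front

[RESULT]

                                               
                                               
                                               
━━━━━━━━━━━━━━━━━━━━━━━━━━┓                    
tainer                    ┃                    
──────────────────────────┨                    
.md]│ app.log             ┃                    
────┏━━━━━━━━━━━━━━━━━━━━━━━━━┓                
mpon┃ FormWidget              ┃                
mpon┠─────────────────────────┨                
mewo┃> Email:      [Carol    ]┃                
hite┃  Notify:     [ ]        ┃                
    ┃  Region:     [Asia    ▼]┃                
elin┃  Language:   ( ) English┃                
elin┃  Priority:   [Low     ▼]┃                
andl┃  Status:     [Active  ▼]┃                


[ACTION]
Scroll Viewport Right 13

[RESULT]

                                               
                                               
                                               
━━━━━━━━━━━━━┓                                 
             ┃                                 
─────────────┨                                 
             ┃                                 
━━━━━━━━━━━━━━━━━┓                             
get              ┃                             
─────────────────┨                             
      [Carol    ]┃                             
:     [ ]        ┃                             
:     [Asia    ▼]┃                             
ge:   ( ) English┃                             
ty:   [Low     ▼]┃                             
:     [Active  ▼]┃                             


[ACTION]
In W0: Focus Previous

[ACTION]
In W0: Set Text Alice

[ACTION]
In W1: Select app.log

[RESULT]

                                               
                                               
                                               
━━━━━━━━━━━━━┓                                 
             ┃                                 
─────────────┨                                 
]            ┃                                 
━━━━━━━━━━━━━━━━━┓                             
get              ┃                             
─────────────────┨                             
      [Carol    ]┃                             
:     [ ]        ┃                             
:     [Asia    ▼]┃                             
ge:   ( ) English┃                             
ty:   [Low     ▼]┃                             
:     [Active  ▼]┃                             


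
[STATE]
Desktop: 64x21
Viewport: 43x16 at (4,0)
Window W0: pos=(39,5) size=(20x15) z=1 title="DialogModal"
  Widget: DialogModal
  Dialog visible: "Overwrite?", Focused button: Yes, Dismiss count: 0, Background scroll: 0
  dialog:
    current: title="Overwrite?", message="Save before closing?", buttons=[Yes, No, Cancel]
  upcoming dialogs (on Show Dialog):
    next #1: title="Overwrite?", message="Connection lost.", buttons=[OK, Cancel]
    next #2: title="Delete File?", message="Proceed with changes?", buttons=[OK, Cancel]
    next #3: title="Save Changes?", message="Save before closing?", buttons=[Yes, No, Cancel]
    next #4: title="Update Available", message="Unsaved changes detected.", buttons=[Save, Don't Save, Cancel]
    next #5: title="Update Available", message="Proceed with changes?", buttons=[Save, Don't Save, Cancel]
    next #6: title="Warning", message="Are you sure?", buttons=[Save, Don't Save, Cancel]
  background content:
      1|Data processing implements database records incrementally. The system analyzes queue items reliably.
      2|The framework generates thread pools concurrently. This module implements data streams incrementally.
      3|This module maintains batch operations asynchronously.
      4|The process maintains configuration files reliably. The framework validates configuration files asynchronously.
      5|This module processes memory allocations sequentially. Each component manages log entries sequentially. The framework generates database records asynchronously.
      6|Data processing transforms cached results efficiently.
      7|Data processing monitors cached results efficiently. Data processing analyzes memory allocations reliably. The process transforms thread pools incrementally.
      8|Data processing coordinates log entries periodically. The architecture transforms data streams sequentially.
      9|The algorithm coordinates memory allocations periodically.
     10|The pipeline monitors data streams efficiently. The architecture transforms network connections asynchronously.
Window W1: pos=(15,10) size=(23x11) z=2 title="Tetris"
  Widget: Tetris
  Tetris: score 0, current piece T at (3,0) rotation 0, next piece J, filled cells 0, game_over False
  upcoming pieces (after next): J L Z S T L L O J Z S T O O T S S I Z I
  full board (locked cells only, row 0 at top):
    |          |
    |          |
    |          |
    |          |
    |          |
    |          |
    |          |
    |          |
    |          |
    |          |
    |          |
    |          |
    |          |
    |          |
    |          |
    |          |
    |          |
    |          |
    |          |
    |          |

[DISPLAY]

                                           
                                           
                                           
                                           
                                           
                                   ┏━━━━━━━
                                   ┃ Dialog
                                   ┠───────
                                   ┃Data pr
                                   ┃The fra
           ┏━━━━━━━━━━━━━━━━━━━━━┓ ┃This mo
           ┃ Tetris              ┃ ┃Th┌────
           ┠─────────────────────┨ ┃Th│ Ove
           ┃          │Next:     ┃ ┃Da│Save
           ┃          │█         ┃ ┃Da│[Yes
           ┃          │███       ┃ ┃Da└────


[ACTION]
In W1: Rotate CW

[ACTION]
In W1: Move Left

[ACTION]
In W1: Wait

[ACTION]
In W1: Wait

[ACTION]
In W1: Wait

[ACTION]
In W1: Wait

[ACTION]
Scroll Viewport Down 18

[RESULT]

                                   ┏━━━━━━━
                                   ┃ Dialog
                                   ┠───────
                                   ┃Data pr
                                   ┃The fra
           ┏━━━━━━━━━━━━━━━━━━━━━┓ ┃This mo
           ┃ Tetris              ┃ ┃Th┌────
           ┠─────────────────────┨ ┃Th│ Ove
           ┃          │Next:     ┃ ┃Da│Save
           ┃          │█         ┃ ┃Da│[Yes
           ┃          │███       ┃ ┃Da└────
           ┃          │          ┃ ┃The alg
           ┃          │          ┃ ┃The pip
           ┃          │          ┃ ┃       
           ┃          │Score:    ┃ ┗━━━━━━━
           ┗━━━━━━━━━━━━━━━━━━━━━┛         


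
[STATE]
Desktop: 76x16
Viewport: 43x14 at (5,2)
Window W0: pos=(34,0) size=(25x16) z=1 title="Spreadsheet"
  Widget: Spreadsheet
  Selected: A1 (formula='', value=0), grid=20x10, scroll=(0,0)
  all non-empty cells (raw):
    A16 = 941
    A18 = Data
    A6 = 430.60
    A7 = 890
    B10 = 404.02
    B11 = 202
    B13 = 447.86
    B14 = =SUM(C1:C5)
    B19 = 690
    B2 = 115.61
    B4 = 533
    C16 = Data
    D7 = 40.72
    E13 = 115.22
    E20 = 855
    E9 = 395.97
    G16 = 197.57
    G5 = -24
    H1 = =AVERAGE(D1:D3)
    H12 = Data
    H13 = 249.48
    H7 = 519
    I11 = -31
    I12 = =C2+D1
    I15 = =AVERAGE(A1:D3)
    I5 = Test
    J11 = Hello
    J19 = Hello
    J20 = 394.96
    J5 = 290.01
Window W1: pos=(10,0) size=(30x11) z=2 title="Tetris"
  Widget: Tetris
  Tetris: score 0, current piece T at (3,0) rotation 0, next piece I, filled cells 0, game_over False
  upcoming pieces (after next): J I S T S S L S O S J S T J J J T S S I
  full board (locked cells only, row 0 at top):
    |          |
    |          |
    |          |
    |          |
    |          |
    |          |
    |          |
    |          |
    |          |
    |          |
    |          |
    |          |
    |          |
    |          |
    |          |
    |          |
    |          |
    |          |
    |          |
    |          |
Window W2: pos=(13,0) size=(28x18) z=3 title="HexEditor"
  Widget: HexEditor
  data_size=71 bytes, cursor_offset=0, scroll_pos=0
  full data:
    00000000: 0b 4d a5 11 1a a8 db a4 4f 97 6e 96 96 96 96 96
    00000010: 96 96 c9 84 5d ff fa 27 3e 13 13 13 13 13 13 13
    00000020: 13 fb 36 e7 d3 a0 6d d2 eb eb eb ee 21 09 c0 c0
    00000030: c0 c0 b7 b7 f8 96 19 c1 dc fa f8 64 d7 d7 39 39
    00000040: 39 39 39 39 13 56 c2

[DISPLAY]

     ┠──┠──────────────────────────┨───────
     ┃  ┃00000000  0B 4d a5 11 1a a┃       
     ┃  ┃00000010  96 96 c9 84 5d f┃ A     
     ┃  ┃00000020  13 fb 36 e7 d3 a┃-------
     ┃  ┃00000030  c0 c0 b7 b7 f8 9┃   [0] 
     ┃  ┃00000040  39 39 39 39 13 5┃     0 
     ┃  ┃                          ┃     0 
     ┃  ┃                          ┃     0 
     ┗━━┃                          ┃     0 
        ┃                          ┃430.60 
        ┃                          ┃   890 
        ┃                          ┃     0 
        ┃                          ┃     0 
        ┃                          ┃━━━━━━━


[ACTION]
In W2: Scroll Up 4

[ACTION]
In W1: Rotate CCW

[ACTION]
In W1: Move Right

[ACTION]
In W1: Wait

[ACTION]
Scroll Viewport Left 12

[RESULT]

          ┠──┠──────────────────────────┨──
          ┃  ┃00000000  0B 4d a5 11 1a a┃  
          ┃  ┃00000010  96 96 c9 84 5d f┃ A
          ┃  ┃00000020  13 fb 36 e7 d3 a┃--
          ┃  ┃00000030  c0 c0 b7 b7 f8 9┃  
          ┃  ┃00000040  39 39 39 39 13 5┃  
          ┃  ┃                          ┃  
          ┃  ┃                          ┃  
          ┗━━┃                          ┃  
             ┃                          ┃43
             ┃                          ┃  
             ┃                          ┃  
             ┃                          ┃  
             ┃                          ┃━━


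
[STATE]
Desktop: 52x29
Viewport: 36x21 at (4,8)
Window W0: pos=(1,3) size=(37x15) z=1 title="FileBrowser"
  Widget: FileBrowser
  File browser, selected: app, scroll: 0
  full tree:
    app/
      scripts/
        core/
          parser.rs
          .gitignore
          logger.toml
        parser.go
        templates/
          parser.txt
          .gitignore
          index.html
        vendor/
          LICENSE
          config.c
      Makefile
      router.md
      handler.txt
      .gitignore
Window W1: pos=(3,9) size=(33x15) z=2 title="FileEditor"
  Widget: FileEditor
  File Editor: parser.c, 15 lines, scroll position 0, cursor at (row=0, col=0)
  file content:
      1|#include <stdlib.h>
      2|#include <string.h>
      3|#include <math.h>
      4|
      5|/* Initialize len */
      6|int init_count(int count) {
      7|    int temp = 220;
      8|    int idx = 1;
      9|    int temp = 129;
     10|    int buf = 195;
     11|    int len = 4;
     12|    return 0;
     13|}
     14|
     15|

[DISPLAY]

  Makefile                       ┃  
━━━━━━━━━━━━━━━━━━━━━━━━━━━━━━━┓ ┃  
 FileEditor                    ┃ ┃  
───────────────────────────────┨ ┃  
█include <stdlib.h>           ▲┃ ┃  
#include <string.h>           █┃ ┃  
#include <math.h>             ░┃ ┃  
                              ░┃ ┃  
/* Initialize len */          ░┃ ┃  
int init_count(int count) {   ░┃━┛  
    int temp = 220;           ░┃    
    int idx = 1;              ░┃    
    int temp = 129;           ░┃    
    int buf = 195;            ░┃    
    int len = 4;              ▼┃    
━━━━━━━━━━━━━━━━━━━━━━━━━━━━━━━┛    
                                    
                                    
                                    
                                    
                                    


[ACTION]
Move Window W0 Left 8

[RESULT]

 Makefile                       ┃   
━━━━━━━━━━━━━━━━━━━━━━━━━━━━━━━┓┃   
 FileEditor                    ┃┃   
───────────────────────────────┨┃   
█include <stdlib.h>           ▲┃┃   
#include <string.h>           █┃┃   
#include <math.h>             ░┃┃   
                              ░┃┃   
/* Initialize len */          ░┃┃   
int init_count(int count) {   ░┃┛   
    int temp = 220;           ░┃    
    int idx = 1;              ░┃    
    int temp = 129;           ░┃    
    int buf = 195;            ░┃    
    int len = 4;              ▼┃    
━━━━━━━━━━━━━━━━━━━━━━━━━━━━━━━┛    
                                    
                                    
                                    
                                    
                                    


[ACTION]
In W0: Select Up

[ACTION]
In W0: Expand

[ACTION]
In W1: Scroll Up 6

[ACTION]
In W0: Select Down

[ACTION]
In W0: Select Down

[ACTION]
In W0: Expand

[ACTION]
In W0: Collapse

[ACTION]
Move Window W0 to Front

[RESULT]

 Makefile                       ┃   
 router.md                      ┃   
 handler.txt                    ┃   
 .gitignore                     ┃   
                                ┃   
                                ┃   
                                ┃   
                                ┃   
                                ┃   
━━━━━━━━━━━━━━━━━━━━━━━━━━━━━━━━┛   
    int temp = 220;           ░┃    
    int idx = 1;              ░┃    
    int temp = 129;           ░┃    
    int buf = 195;            ░┃    
    int len = 4;              ▼┃    
━━━━━━━━━━━━━━━━━━━━━━━━━━━━━━━┛    
                                    
                                    
                                    
                                    
                                    


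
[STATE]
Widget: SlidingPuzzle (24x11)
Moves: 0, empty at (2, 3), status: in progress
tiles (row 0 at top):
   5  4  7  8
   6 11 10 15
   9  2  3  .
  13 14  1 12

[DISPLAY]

┌────┬────┬────┬────┐   
│  5 │  4 │  7 │  8 │   
├────┼────┼────┼────┤   
│  6 │ 11 │ 10 │ 15 │   
├────┼────┼────┼────┤   
│  9 │  2 │  3 │    │   
├────┼────┼────┼────┤   
│ 13 │ 14 │  1 │ 12 │   
└────┴────┴────┴────┘   
Moves: 0                
                        


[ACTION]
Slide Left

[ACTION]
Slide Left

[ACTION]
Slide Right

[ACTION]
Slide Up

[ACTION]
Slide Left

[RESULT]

┌────┬────┬────┬────┐   
│  5 │  4 │  7 │  8 │   
├────┼────┼────┼────┤   
│  6 │ 11 │ 10 │ 15 │   
├────┼────┼────┼────┤   
│  9 │  2 │  1 │  3 │   
├────┼────┼────┼────┤   
│ 13 │ 14 │ 12 │    │   
└────┴────┴────┴────┘   
Moves: 3                
                        


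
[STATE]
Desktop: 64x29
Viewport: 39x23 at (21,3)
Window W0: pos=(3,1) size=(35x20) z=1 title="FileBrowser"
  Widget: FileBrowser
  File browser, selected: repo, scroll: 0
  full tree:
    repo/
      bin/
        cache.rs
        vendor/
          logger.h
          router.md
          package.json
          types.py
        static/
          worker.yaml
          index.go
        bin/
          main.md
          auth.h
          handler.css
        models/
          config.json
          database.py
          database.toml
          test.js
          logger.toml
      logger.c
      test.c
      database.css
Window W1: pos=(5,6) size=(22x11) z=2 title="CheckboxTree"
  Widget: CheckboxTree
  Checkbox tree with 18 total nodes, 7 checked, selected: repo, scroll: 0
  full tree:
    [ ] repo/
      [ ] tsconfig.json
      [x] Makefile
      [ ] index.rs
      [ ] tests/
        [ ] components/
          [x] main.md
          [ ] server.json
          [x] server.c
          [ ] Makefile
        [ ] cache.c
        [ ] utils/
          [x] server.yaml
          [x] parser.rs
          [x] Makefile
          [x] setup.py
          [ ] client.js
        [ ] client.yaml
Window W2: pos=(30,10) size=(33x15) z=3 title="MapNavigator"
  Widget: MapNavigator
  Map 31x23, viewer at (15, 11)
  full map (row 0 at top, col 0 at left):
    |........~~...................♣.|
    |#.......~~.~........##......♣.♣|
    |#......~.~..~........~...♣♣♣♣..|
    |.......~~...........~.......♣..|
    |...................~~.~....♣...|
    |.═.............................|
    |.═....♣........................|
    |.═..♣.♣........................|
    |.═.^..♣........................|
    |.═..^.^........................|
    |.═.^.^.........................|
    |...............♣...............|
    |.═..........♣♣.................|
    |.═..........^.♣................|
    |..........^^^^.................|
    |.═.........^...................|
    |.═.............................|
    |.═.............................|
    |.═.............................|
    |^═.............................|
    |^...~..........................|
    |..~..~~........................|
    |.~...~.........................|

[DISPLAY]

────────────────┨                      
                ┃                      
                ┃                      
━━━━━┓          ┃                      
     ┃          ┃                      
─────┨          ┃                      
     ┃          ┃                      
.json┃   ┏━━━━━━━━━━━━━━━━━━━━━━━━━━━━━
     ┃   ┃ MapNavigator                
     ┃   ┠─────────────────────────────
     ┃   ┃.═....♣......................
ents/┃   ┃.═..♣.♣......................
.md  ┃   ┃.═.^..♣......................
━━━━━┛   ┃.═..^.^......................
         ┃.═.^.^.......................
         ┃...............@.............
         ┃.═..........♣♣...............
━━━━━━━━━┃.═..........^.♣..............
         ┃..........^^^^...............
         ┃.═.........^.................
         ┃.═...........................
         ┗━━━━━━━━━━━━━━━━━━━━━━━━━━━━━
                                       


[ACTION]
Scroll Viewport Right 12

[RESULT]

────────────┨                          
            ┃                          
            ┃                          
━┓          ┃                          
 ┃          ┃                          
─┨          ┃                          
 ┃          ┃                          
n┃   ┏━━━━━━━━━━━━━━━━━━━━━━━━━━━━━━━┓ 
 ┃   ┃ MapNavigator                  ┃ 
 ┃   ┠───────────────────────────────┨ 
 ┃   ┃.═....♣........................┃ 
/┃   ┃.═..♣.♣........................┃ 
 ┃   ┃.═.^..♣........................┃ 
━┛   ┃.═..^.^........................┃ 
     ┃.═.^.^.........................┃ 
     ┃...............@...............┃ 
     ┃.═..........♣♣.................┃ 
━━━━━┃.═..........^.♣................┃ 
     ┃..........^^^^.................┃ 
     ┃.═.........^...................┃ 
     ┃.═.............................┃ 
     ┗━━━━━━━━━━━━━━━━━━━━━━━━━━━━━━━┛ 
                                       


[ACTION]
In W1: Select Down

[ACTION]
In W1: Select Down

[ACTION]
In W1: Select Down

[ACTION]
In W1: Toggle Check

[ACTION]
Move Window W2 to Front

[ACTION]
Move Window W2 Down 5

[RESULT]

────────────┨                          
            ┃                          
            ┃                          
━┓          ┃                          
 ┃          ┃                          
─┨          ┃                          
 ┃          ┃                          
n┃          ┃                          
 ┃          ┃                          
 ┃          ┃                          
 ┃          ┃                          
/┃   ┏━━━━━━━━━━━━━━━━━━━━━━━━━━━━━━━┓ 
 ┃   ┃ MapNavigator                  ┃ 
━┛   ┠───────────────────────────────┨ 
     ┃.═....♣........................┃ 
     ┃.═..♣.♣........................┃ 
     ┃.═.^..♣........................┃ 
━━━━━┃.═..^.^........................┃ 
     ┃.═.^.^.........................┃ 
     ┃...............@...............┃ 
     ┃.═..........♣♣.................┃ 
     ┃.═..........^.♣................┃ 
     ┃..........^^^^.................┃ 
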